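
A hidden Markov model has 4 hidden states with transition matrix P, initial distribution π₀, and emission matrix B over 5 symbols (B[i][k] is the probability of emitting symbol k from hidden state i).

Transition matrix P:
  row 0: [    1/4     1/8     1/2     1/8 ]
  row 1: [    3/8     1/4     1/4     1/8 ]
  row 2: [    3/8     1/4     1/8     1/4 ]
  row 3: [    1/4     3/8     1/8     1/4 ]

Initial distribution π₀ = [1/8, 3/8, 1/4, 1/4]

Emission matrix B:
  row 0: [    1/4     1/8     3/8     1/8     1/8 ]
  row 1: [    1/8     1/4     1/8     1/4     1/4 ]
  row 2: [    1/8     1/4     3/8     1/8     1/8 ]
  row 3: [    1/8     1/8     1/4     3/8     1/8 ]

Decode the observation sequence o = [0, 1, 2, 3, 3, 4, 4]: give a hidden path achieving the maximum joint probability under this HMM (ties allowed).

path = [1, 0, 2, 3, 3, 1, 1]

t=0: δ = [3.125e-02, 4.688e-02, 3.125e-02, 3.125e-02]  (obs o_0=0)
t=1: δ = [2.197e-03, 2.930e-03, 3.906e-03, 9.766e-04]  ψ = [1, 1, 0, 2]  (obs o_1=1)
t=2: δ = [5.493e-04, 1.221e-04, 4.120e-04, 2.441e-04]  ψ = [2, 2, 0, 2]  (obs o_2=2)
t=3: δ = [1.931e-05, 2.575e-05, 3.433e-05, 3.862e-05]  ψ = [2, 2, 0, 2]  (obs o_3=3)
t=4: δ = [1.609e-06, 3.621e-06, 1.207e-06, 3.621e-06]  ψ = [2, 3, 0, 3]  (obs o_4=3)
t=5: δ = [1.697e-07, 3.395e-07, 1.132e-07, 1.132e-07]  ψ = [1, 3, 1, 3]  (obs o_5=4)
t=6: δ = [1.591e-08, 2.122e-08, 1.061e-08, 5.304e-09]  ψ = [1, 1, 0, 1]  (obs o_6=4)
backtrack: best end state = 1; path = [1, 0, 2, 3, 3, 1, 1]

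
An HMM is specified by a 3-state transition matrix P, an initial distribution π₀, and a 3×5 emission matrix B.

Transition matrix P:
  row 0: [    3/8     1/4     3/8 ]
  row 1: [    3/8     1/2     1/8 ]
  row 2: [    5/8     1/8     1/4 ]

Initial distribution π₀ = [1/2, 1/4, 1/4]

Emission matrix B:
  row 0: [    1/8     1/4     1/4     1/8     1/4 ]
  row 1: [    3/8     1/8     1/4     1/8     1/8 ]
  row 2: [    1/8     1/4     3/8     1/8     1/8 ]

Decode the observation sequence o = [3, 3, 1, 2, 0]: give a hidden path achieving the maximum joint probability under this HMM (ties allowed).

path = [0, 2, 0, 1, 1]

t=0: δ = [6.250e-02, 3.125e-02, 3.125e-02]  (obs o_0=3)
t=1: δ = [2.930e-03, 1.953e-03, 2.930e-03]  ψ = [0, 0, 0]  (obs o_1=3)
t=2: δ = [4.578e-04, 1.221e-04, 2.747e-04]  ψ = [2, 1, 0]  (obs o_2=1)
t=3: δ = [4.292e-05, 2.861e-05, 6.437e-05]  ψ = [0, 0, 0]  (obs o_3=2)
t=4: δ = [5.029e-06, 5.364e-06, 2.012e-06]  ψ = [2, 1, 0]  (obs o_4=0)
backtrack: best end state = 1; path = [0, 2, 0, 1, 1]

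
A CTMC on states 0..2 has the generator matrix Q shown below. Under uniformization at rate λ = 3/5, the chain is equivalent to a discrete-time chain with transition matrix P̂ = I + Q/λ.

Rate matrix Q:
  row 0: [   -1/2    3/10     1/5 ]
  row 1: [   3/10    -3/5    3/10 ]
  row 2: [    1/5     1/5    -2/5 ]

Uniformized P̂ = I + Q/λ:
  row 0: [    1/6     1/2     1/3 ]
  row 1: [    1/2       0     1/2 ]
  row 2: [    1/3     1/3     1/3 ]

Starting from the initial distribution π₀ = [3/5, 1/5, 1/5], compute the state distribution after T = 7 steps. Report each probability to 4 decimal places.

π = [0.3269, 0.2915, 0.3816]

t=0: π = [0.6000, 0.2000, 0.2000]
t=1: π = [0.2667, 0.3667, 0.3667]
t=2: π = [0.3500, 0.2556, 0.3944]
t=3: π = [0.3176, 0.3065, 0.3759]
t=4: π = [0.3315, 0.2841, 0.3844]
t=5: π = [0.3254, 0.2939, 0.3807]
t=6: π = [0.3281, 0.2896, 0.3823]
t=7: π = [0.3269, 0.2915, 0.3816]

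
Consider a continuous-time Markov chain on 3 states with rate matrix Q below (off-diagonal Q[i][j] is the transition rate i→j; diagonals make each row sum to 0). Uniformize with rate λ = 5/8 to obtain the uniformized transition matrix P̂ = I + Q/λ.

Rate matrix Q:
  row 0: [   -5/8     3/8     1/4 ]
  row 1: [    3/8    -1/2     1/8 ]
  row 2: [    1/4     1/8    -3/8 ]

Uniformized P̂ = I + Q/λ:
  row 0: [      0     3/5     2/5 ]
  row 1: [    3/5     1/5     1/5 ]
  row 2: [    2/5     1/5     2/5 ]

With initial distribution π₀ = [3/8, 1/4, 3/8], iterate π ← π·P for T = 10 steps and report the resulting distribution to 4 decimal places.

t=0: π = [0.3750, 0.2500, 0.3750]
t=1: π = [0.3000, 0.3500, 0.3500]
t=2: π = [0.3500, 0.3200, 0.3300]
t=3: π = [0.3240, 0.3400, 0.3360]
t=4: π = [0.3384, 0.3296, 0.3320]
t=5: π = [0.3306, 0.3354, 0.3341]
t=6: π = [0.3348, 0.3322, 0.3329]
t=7: π = [0.3325, 0.3339, 0.3336]
t=8: π = [0.3338, 0.3330, 0.3332]
t=9: π = [0.3331, 0.3335, 0.3334]
t=10: π = [0.3335, 0.3332, 0.3333]

π = [0.3335, 0.3332, 0.3333]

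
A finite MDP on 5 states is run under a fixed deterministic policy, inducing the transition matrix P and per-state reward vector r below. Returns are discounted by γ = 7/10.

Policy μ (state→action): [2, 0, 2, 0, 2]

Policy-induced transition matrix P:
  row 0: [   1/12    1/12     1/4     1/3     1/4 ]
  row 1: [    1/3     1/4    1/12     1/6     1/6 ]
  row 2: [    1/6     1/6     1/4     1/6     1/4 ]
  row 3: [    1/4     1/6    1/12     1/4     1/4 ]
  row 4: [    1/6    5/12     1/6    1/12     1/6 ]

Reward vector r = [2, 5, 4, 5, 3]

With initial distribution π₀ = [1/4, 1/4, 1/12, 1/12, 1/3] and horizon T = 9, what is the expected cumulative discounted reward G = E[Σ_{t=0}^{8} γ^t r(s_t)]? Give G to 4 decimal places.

G = 11.8855

t=0: π = [0.2500, 0.2500, 0.0833, 0.0833, 0.3333], E[r] = 3.5000, γ^t·E[r] = 3.500000, running G = 3.500000
t=1: π = [0.1944, 0.2500, 0.1667, 0.1875, 0.2014], E[r] = 3.8472, γ^t·E[r] = 2.693056, running G = 6.193056
t=2: π = [0.2078, 0.2216, 0.1603, 0.1979, 0.2124], E[r] = 3.7917, γ^t·E[r] = 1.857917, running G = 8.050972
t=3: π = [0.2028, 0.2209, 0.1624, 0.2001, 0.2138], E[r] = 3.8016, γ^t·E[r] = 1.303949, running G = 9.354921
t=4: π = [0.2033, 0.2216, 0.1620, 0.1993, 0.2138], E[r] = 3.8007, γ^t·E[r] = 0.912539, running G = 10.267460
t=5: π = [0.2033, 0.2216, 0.1620, 0.1993, 0.2137], E[r] = 3.8007, γ^t·E[r] = 0.638785, running G = 10.906245
t=6: π = [0.2033, 0.2216, 0.1620, 0.1993, 0.2137], E[r] = 3.8007, γ^t·E[r] = 0.447148, running G = 11.353393
t=7: π = [0.2033, 0.2216, 0.1620, 0.1993, 0.2137], E[r] = 3.8007, γ^t·E[r] = 0.313004, running G = 11.666397
t=8: π = [0.2033, 0.2216, 0.1620, 0.1993, 0.2137], E[r] = 3.8007, γ^t·E[r] = 0.219103, running G = 11.885500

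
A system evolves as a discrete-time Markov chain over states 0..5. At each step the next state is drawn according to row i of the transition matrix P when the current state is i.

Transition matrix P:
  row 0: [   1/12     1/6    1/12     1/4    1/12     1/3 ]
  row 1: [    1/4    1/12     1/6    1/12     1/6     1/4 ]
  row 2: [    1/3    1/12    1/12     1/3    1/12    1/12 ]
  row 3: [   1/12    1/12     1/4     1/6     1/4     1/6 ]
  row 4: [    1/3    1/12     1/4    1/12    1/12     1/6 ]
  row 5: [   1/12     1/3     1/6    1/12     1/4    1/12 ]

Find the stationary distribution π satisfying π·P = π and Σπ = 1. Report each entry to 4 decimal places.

Balance equations π_j = Σ_i π_i·P[i][j]:
  π_0 = 1/12·π_0 + 1/4·π_1 + 1/3·π_2 + 1/12·π_3 + 1/3·π_4 + 1/12·π_5
  π_1 = 1/6·π_0 + 1/12·π_1 + 1/12·π_2 + 1/12·π_3 + 1/12·π_4 + 1/3·π_5
  π_2 = 1/12·π_0 + 1/6·π_1 + 1/12·π_2 + 1/4·π_3 + 1/4·π_4 + 1/6·π_5
  π_3 = 1/4·π_0 + 1/12·π_1 + 1/3·π_2 + 1/6·π_3 + 1/12·π_4 + 1/12·π_5
  π_4 = 1/12·π_0 + 1/6·π_1 + 1/12·π_2 + 1/4·π_3 + 1/12·π_4 + 1/4·π_5
  normalize: π_0 + π_1 + π_2 + π_3 + π_4 + π_5 = 1
Solving the linear system gives exactly π = [70261/375923, 54197/375923, 61785/375923, 63800/375923, 57820/375923, 68060/375923].

π = [0.1869, 0.1442, 0.1644, 0.1697, 0.1538, 0.1810]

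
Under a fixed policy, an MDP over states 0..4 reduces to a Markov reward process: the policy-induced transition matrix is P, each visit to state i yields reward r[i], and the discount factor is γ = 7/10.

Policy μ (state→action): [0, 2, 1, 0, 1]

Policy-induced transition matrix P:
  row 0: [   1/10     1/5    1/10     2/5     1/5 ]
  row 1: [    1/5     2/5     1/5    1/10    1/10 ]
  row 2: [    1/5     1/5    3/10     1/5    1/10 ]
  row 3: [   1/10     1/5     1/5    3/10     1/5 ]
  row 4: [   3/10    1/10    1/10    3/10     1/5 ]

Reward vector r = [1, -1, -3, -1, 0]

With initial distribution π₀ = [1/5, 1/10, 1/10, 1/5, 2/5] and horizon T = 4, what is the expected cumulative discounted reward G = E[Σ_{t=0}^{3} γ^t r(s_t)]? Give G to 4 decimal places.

t=0: π = [0.2000, 0.1000, 0.1000, 0.2000, 0.4000], E[r] = -0.4000, γ^t·E[r] = -0.400000, running G = -0.400000
t=1: π = [0.2000, 0.1800, 0.1500, 0.2900, 0.1800], E[r] = -0.7200, γ^t·E[r] = -0.504000, running G = -0.904000
t=2: π = [0.1690, 0.2180, 0.1770, 0.2690, 0.1670], E[r] = -0.8490, γ^t·E[r] = -0.416010, running G = -1.320010
t=3: π = [0.1729, 0.2269, 0.1841, 0.2556, 0.1605], E[r] = -0.8619, γ^t·E[r] = -0.295632, running G = -1.615642

G = -1.6156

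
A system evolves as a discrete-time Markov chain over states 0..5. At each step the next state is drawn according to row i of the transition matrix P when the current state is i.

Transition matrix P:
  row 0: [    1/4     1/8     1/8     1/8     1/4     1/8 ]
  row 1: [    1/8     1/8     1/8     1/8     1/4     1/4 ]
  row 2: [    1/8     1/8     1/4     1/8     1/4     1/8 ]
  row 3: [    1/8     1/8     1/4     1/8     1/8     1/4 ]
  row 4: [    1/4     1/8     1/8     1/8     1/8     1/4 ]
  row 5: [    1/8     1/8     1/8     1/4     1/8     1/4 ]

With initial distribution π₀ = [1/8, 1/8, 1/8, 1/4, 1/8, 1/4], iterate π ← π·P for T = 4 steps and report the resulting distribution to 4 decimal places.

π = [0.1688, 0.1250, 0.1645, 0.1511, 0.1823, 0.2083]

t=0: π = [0.1250, 0.1250, 0.1250, 0.2500, 0.1250, 0.2500]
t=1: π = [0.1563, 0.1250, 0.1719, 0.1563, 0.1719, 0.2188]
t=2: π = [0.1660, 0.1250, 0.1660, 0.1523, 0.1816, 0.2090]
t=3: π = [0.1685, 0.1250, 0.1648, 0.1511, 0.1821, 0.2085]
t=4: π = [0.1688, 0.1250, 0.1645, 0.1511, 0.1823, 0.2083]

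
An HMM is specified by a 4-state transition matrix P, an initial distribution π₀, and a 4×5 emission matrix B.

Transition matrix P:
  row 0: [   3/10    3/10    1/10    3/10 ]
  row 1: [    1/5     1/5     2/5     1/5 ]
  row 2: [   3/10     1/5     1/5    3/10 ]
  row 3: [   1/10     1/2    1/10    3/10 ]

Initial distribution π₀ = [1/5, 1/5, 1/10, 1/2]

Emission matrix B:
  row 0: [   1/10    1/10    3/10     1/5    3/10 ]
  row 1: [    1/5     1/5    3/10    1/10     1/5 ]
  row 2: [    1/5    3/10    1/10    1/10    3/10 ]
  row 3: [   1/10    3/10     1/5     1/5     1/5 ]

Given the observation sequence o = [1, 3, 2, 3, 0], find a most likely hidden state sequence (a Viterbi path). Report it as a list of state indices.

t=0: δ = [2.000e-02, 4.000e-02, 3.000e-02, 1.500e-01]  (obs o_0=1)
t=1: δ = [3.000e-03, 7.500e-03, 1.600e-03, 9.000e-03]  ψ = [3, 3, 1, 3]  (obs o_1=3)
t=2: δ = [4.500e-04, 1.350e-03, 3.000e-04, 5.400e-04]  ψ = [1, 3, 1, 3]  (obs o_2=2)
t=3: δ = [5.400e-05, 2.700e-05, 5.400e-05, 5.400e-05]  ψ = [1, 1, 1, 1]  (obs o_3=3)
t=4: δ = [1.620e-06, 5.400e-06, 2.160e-06, 1.620e-06]  ψ = [0, 3, 1, 0]  (obs o_4=0)
backtrack: best end state = 1; path = [3, 3, 1, 3, 1]

path = [3, 3, 1, 3, 1]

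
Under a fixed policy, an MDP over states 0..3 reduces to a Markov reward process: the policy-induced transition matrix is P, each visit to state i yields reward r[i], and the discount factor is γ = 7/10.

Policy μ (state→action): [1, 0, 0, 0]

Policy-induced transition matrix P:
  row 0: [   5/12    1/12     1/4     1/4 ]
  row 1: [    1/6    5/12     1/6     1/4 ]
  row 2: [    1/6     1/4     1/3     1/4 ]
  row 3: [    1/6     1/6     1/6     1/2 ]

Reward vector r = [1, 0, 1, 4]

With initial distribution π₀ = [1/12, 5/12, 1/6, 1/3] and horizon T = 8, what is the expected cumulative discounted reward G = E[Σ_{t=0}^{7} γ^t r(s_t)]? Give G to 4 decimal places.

t=0: π = [0.0833, 0.4167, 0.1667, 0.3333], E[r] = 1.5833, γ^t·E[r] = 1.583333, running G = 1.583333
t=1: π = [0.1875, 0.2778, 0.2014, 0.3333], E[r] = 1.7222, γ^t·E[r] = 1.205556, running G = 2.788889
t=2: π = [0.2135, 0.2373, 0.2159, 0.3333], E[r] = 1.7627, γ^t·E[r] = 0.863738, running G = 3.652627
t=3: π = [0.2201, 0.2262, 0.2204, 0.3333], E[r] = 1.7738, γ^t·E[r] = 0.608421, running G = 4.261049
t=4: π = [0.2217, 0.2232, 0.2217, 0.3333], E[r] = 1.7768, γ^t·E[r] = 0.426599, running G = 4.687648
t=5: π = [0.2221, 0.2225, 0.2221, 0.3333], E[r] = 1.7775, γ^t·E[r] = 0.298747, running G = 4.986395
t=6: π = [0.2222, 0.2223, 0.2222, 0.3333], E[r] = 1.7777, γ^t·E[r] = 0.209146, running G = 5.195541
t=7: π = [0.2222, 0.2222, 0.2222, 0.3333], E[r] = 1.7778, γ^t·E[r] = 0.146406, running G = 5.341948

G = 5.3419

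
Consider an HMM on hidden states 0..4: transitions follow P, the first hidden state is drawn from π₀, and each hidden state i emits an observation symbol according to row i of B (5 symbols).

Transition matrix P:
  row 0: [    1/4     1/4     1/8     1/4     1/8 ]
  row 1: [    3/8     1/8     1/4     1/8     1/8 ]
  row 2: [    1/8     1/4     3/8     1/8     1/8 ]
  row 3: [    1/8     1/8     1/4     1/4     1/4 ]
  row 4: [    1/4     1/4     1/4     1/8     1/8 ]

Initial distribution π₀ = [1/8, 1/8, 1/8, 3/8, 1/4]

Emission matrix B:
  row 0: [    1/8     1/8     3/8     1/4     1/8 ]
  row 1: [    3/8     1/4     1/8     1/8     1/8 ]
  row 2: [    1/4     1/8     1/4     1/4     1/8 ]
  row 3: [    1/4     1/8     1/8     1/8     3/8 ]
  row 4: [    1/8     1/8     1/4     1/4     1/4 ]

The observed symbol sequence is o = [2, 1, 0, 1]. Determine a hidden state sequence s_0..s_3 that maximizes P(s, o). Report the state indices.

path = [4, 1, 2, 1]

t=0: δ = [4.688e-02, 1.562e-02, 3.125e-02, 4.688e-02, 6.250e-02]  (obs o_0=2)
t=1: δ = [1.953e-03, 3.906e-03, 1.953e-03, 1.465e-03, 1.465e-03]  ψ = [4, 4, 4, 0, 3]  (obs o_1=1)
t=2: δ = [1.831e-04, 1.831e-04, 2.441e-04, 1.221e-04, 6.104e-05]  ψ = [1, 0, 1, 0, 1]  (obs o_2=0)
t=3: δ = [8.583e-06, 1.526e-05, 1.144e-05, 5.722e-06, 3.815e-06]  ψ = [1, 2, 2, 0, 2]  (obs o_3=1)
backtrack: best end state = 1; path = [4, 1, 2, 1]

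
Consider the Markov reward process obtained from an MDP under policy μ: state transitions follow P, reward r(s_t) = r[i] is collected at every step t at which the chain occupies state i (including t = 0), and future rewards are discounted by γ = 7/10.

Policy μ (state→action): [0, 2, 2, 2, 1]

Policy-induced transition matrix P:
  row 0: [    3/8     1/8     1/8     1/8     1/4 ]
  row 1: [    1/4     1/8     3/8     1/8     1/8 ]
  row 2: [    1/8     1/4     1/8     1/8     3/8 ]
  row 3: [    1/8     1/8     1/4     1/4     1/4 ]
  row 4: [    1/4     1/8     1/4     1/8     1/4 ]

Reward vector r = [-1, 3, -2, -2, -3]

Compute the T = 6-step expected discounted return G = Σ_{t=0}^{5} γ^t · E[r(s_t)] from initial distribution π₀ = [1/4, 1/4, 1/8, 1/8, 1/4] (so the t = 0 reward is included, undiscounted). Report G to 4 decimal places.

t=0: π = [0.2500, 0.2500, 0.1250, 0.1250, 0.2500], E[r] = -0.7500, γ^t·E[r] = -0.750000, running G = -0.750000
t=1: π = [0.2500, 0.1406, 0.2344, 0.1406, 0.2344], E[r] = -1.2813, γ^t·E[r] = -0.896875, running G = -1.646875
t=2: π = [0.2344, 0.1543, 0.2070, 0.1426, 0.2617], E[r] = -1.2559, γ^t·E[r] = -0.615371, running G = -2.262246
t=3: π = [0.2356, 0.1509, 0.2141, 0.1428, 0.2566], E[r] = -1.2666, γ^t·E[r] = -0.434444, running G = -2.696690
t=4: π = [0.2348, 0.1518, 0.2126, 0.1429, 0.2579], E[r] = -1.2643, γ^t·E[r] = -0.303547, running G = -3.000237
t=5: π = [0.2349, 0.1516, 0.2130, 0.1429, 0.2576], E[r] = -1.2648, γ^t·E[r] = -0.212573, running G = -3.212810

G = -3.2128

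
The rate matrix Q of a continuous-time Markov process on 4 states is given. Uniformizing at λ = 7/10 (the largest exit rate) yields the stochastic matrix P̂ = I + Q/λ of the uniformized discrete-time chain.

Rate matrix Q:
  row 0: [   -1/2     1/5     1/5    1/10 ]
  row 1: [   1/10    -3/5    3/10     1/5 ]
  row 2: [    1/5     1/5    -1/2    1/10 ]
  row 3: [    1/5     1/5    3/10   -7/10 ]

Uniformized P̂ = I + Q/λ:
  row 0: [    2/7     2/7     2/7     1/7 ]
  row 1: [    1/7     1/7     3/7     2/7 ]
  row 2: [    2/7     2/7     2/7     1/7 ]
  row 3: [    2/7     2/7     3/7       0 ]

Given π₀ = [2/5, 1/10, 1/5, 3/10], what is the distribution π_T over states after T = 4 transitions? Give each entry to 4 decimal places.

t=0: π = [0.4000, 0.1000, 0.2000, 0.3000]
t=1: π = [0.2714, 0.2714, 0.3429, 0.1143]
t=2: π = [0.2469, 0.2469, 0.3408, 0.1653]
t=3: π = [0.2504, 0.2504, 0.3446, 0.1545]
t=4: π = [0.2499, 0.2499, 0.3436, 0.1566]

π = [0.2499, 0.2499, 0.3436, 0.1566]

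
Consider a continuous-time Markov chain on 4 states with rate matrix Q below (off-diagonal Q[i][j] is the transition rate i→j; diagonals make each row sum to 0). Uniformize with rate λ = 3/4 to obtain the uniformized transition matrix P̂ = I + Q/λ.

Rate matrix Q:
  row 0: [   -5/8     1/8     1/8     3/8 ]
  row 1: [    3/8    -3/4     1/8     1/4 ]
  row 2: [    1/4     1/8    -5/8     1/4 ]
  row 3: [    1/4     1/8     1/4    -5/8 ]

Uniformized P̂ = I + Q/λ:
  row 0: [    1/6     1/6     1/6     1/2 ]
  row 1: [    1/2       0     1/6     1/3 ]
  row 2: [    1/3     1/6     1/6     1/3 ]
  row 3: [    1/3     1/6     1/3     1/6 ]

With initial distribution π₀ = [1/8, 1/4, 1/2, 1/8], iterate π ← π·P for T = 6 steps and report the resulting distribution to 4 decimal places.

t=0: π = [0.1250, 0.2500, 0.5000, 0.1250]
t=1: π = [0.3542, 0.1250, 0.1875, 0.3333]
t=2: π = [0.2951, 0.1458, 0.2222, 0.3368]
t=3: π = [0.3084, 0.1424, 0.2228, 0.3264]
t=4: π = [0.3057, 0.1429, 0.2211, 0.3303]
t=5: π = [0.3062, 0.1428, 0.2217, 0.3292]
t=6: π = [0.3061, 0.1429, 0.2215, 0.3295]

π = [0.3061, 0.1429, 0.2215, 0.3295]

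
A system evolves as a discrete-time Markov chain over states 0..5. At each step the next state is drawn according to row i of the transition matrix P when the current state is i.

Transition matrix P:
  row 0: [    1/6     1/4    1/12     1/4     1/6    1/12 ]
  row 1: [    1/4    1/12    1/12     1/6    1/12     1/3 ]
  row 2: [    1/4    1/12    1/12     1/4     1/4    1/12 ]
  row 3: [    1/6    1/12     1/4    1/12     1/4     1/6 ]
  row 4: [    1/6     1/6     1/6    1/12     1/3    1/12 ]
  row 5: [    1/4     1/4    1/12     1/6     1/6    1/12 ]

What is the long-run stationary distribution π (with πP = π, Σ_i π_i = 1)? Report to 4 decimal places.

π = [0.2018, 0.1575, 0.1283, 0.1628, 0.2134, 0.1363]

Balance equations π_j = Σ_i π_i·P[i][j]:
  π_0 = 1/6·π_0 + 1/4·π_1 + 1/4·π_2 + 1/6·π_3 + 1/6·π_4 + 1/4·π_5
  π_1 = 1/4·π_0 + 1/12·π_1 + 1/12·π_2 + 1/12·π_3 + 1/6·π_4 + 1/4·π_5
  π_2 = 1/12·π_0 + 1/12·π_1 + 1/12·π_2 + 1/4·π_3 + 1/6·π_4 + 1/12·π_5
  π_3 = 1/4·π_0 + 1/6·π_1 + 1/4·π_2 + 1/12·π_3 + 1/12·π_4 + 1/6·π_5
  π_4 = 1/6·π_0 + 1/12·π_1 + 1/4·π_2 + 1/4·π_3 + 1/3·π_4 + 1/6·π_5
  normalize: π_0 + π_1 + π_2 + π_3 + π_4 + π_5 = 1
Solving the linear system gives exactly π = [28272/140077, 3151/20011, 17965/140077, 22808/140077, 29887/140077, 19088/140077].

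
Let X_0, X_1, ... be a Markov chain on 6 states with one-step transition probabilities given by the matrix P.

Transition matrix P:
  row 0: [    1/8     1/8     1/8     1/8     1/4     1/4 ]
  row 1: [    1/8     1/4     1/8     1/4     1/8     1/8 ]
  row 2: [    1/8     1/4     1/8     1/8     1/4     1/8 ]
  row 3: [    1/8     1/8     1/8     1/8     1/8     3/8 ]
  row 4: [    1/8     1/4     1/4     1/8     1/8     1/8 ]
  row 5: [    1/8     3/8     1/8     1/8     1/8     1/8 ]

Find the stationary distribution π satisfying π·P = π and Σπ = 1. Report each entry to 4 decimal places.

Balance equations π_j = Σ_i π_i·P[i][j]:
  π_0 = 1/8·π_0 + 1/8·π_1 + 1/8·π_2 + 1/8·π_3 + 1/8·π_4 + 1/8·π_5
  π_1 = 1/8·π_0 + 1/4·π_1 + 1/4·π_2 + 1/8·π_3 + 1/4·π_4 + 3/8·π_5
  π_2 = 1/8·π_0 + 1/8·π_1 + 1/8·π_2 + 1/8·π_3 + 1/4·π_4 + 1/8·π_5
  π_3 = 1/8·π_0 + 1/4·π_1 + 1/8·π_2 + 1/8·π_3 + 1/8·π_4 + 1/8·π_5
  π_4 = 1/4·π_0 + 1/8·π_1 + 1/4·π_2 + 1/8·π_3 + 1/8·π_4 + 1/8·π_5
  normalize: π_0 + π_1 + π_2 + π_3 + π_4 + π_5 = 1
Solving the linear system gives exactly π = [1/8, 123/518, 73/504, 641/4144, 10/63, 743/4144].

π = [0.1250, 0.2375, 0.1448, 0.1547, 0.1587, 0.1793]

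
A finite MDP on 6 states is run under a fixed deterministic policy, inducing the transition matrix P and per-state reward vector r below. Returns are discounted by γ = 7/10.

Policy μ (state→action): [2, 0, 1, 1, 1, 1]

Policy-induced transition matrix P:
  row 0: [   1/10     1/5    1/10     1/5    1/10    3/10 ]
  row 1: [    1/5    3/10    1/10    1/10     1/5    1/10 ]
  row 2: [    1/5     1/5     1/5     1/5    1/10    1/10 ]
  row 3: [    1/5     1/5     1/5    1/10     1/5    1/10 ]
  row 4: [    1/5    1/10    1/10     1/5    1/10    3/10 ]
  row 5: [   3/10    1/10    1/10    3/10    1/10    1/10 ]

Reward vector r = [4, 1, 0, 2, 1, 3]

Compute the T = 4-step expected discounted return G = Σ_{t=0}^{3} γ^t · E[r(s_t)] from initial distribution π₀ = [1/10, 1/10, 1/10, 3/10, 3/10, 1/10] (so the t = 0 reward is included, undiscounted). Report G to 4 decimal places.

t=0: π = [0.1000, 0.1000, 0.1000, 0.3000, 0.3000, 0.1000], E[r] = 1.7000, γ^t·E[r] = 1.700000, running G = 1.700000
t=1: π = [0.2000, 0.1700, 0.1400, 0.1700, 0.1400, 0.1800], E[r] = 1.9900, γ^t·E[r] = 1.393000, running G = 3.093000
t=2: π = [0.1980, 0.1850, 0.1310, 0.1840, 0.1340, 0.1680], E[r] = 1.9830, γ^t·E[r] = 0.971670, running G = 4.064670
t=3: π = [0.1970, 0.1883, 0.1315, 0.1799, 0.1369, 0.1664], E[r] = 1.9722, γ^t·E[r] = 0.676465, running G = 4.741135

G = 4.7411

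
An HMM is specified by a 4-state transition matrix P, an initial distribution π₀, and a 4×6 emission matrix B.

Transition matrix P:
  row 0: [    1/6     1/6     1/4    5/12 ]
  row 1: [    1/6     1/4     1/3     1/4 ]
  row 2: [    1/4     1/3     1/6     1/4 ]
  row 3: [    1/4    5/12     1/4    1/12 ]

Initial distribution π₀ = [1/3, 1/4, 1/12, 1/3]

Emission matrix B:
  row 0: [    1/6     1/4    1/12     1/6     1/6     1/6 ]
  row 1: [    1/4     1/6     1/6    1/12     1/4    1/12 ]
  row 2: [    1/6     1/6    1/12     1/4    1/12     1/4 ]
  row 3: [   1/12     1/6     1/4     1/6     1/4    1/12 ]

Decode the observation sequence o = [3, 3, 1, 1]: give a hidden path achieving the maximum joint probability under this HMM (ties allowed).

t=0: δ = [5.556e-02, 2.083e-02, 2.083e-02, 5.556e-02]  (obs o_0=3)
t=1: δ = [2.315e-03, 1.929e-03, 3.472e-03, 3.858e-03]  ψ = [3, 3, 0, 0]  (obs o_1=3)
t=2: δ = [2.411e-04, 2.679e-04, 1.608e-04, 1.608e-04]  ψ = [3, 3, 3, 0]  (obs o_2=1)
t=3: δ = [1.116e-05, 1.116e-05, 1.488e-05, 1.674e-05]  ψ = [1, 1, 1, 0]  (obs o_3=1)
backtrack: best end state = 3; path = [0, 3, 0, 3]

path = [0, 3, 0, 3]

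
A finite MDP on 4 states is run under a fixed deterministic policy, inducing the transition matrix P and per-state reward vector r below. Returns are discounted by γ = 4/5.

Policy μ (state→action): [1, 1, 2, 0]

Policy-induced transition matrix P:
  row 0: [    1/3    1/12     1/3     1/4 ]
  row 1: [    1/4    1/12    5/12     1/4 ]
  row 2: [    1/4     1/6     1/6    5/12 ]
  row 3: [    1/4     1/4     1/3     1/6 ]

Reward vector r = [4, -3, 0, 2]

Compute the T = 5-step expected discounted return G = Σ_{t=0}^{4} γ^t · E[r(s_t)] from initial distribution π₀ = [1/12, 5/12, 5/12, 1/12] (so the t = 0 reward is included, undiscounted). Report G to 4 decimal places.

t=0: π = [0.0833, 0.4167, 0.4167, 0.0833], E[r] = -0.7500, γ^t·E[r] = -0.750000, running G = -0.750000
t=1: π = [0.2569, 0.1319, 0.2986, 0.3125], E[r] = 1.2569, γ^t·E[r] = 1.005556, running G = 0.255556
t=2: π = [0.2714, 0.1603, 0.2946, 0.2737], E[r] = 1.1522, γ^t·E[r] = 0.737407, running G = 0.992963
t=3: π = [0.2726, 0.1535, 0.2976, 0.2763], E[r] = 1.1825, γ^t·E[r] = 0.605457, running G = 1.598420
t=4: π = [0.2727, 0.1542, 0.2965, 0.2766], E[r] = 1.1815, γ^t·E[r] = 0.483936, running G = 2.082356

G = 2.0824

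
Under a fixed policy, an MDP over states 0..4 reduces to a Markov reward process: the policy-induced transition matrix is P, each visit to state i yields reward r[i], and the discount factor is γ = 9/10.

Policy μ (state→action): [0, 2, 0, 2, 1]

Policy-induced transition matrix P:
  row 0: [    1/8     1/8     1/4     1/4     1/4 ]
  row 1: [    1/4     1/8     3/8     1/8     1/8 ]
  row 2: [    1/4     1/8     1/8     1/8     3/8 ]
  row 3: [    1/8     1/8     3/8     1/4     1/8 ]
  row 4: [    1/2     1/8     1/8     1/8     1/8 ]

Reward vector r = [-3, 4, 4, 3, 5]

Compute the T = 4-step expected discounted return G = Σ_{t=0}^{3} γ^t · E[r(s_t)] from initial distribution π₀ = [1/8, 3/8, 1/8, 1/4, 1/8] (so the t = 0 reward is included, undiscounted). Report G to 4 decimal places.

t=0: π = [0.1250, 0.3750, 0.1250, 0.2500, 0.1250], E[r] = 3.0000, γ^t·E[r] = 3.000000, running G = 3.000000
t=1: π = [0.2344, 0.1250, 0.2969, 0.1719, 0.1719], E[r] = 2.3594, γ^t·E[r] = 2.123438, running G = 5.123438
t=2: π = [0.2422, 0.1250, 0.2285, 0.1758, 0.2285], E[r] = 2.3574, γ^t·E[r] = 1.909512, running G = 7.032949
t=3: π = [0.2549, 0.1250, 0.2305, 0.1772, 0.2124], E[r] = 2.2510, γ^t·E[r] = 1.640962, running G = 8.673911

G = 8.6739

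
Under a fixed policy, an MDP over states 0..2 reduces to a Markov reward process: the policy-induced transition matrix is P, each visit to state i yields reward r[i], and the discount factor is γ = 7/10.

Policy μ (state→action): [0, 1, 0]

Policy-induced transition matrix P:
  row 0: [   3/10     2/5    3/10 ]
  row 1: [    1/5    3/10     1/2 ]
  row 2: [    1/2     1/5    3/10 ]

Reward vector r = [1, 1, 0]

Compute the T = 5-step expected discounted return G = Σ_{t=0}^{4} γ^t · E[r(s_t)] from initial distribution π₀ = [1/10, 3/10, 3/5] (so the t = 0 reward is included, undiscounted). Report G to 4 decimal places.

G = 1.5395

t=0: π = [0.1000, 0.3000, 0.6000], E[r] = 0.4000, γ^t·E[r] = 0.400000, running G = 0.400000
t=1: π = [0.3900, 0.2500, 0.3600], E[r] = 0.6400, γ^t·E[r] = 0.448000, running G = 0.848000
t=2: π = [0.3470, 0.3030, 0.3500], E[r] = 0.6500, γ^t·E[r] = 0.318500, running G = 1.166500
t=3: π = [0.3397, 0.2997, 0.3606], E[r] = 0.6394, γ^t·E[r] = 0.219314, running G = 1.385814
t=4: π = [0.3422, 0.2979, 0.3599], E[r] = 0.6401, γ^t·E[r] = 0.153678, running G = 1.539493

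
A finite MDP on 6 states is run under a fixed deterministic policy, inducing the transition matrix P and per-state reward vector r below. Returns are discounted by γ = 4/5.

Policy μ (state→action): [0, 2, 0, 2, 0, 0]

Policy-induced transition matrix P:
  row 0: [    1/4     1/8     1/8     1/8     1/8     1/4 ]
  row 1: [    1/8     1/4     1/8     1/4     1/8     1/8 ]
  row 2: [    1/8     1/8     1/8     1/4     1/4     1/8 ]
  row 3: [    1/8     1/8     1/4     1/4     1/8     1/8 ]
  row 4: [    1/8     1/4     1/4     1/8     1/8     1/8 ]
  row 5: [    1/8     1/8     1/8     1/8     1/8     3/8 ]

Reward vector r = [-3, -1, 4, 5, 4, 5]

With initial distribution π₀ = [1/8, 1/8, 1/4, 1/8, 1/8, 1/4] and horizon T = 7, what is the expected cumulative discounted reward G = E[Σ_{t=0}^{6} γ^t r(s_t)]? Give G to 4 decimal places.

t=0: π = [0.1250, 0.1250, 0.2500, 0.1250, 0.1250, 0.2500], E[r] = 2.8750, γ^t·E[r] = 2.875000, running G = 2.875000
t=1: π = [0.1406, 0.1563, 0.1563, 0.1875, 0.1563, 0.2031], E[r] = 2.6250, γ^t·E[r] = 2.100000, running G = 4.975000
t=2: π = [0.1426, 0.1641, 0.1680, 0.1875, 0.1445, 0.1934], E[r] = 2.5625, γ^t·E[r] = 1.640000, running G = 6.615000
t=3: π = [0.1428, 0.1636, 0.1665, 0.1899, 0.1460, 0.1912], E[r] = 2.5635, γ^t·E[r] = 1.312500, running G = 7.927500
t=4: π = [0.1429, 0.1637, 0.1670, 0.1900, 0.1458, 0.1906], E[r] = 2.5622, γ^t·E[r] = 1.049475, running G = 8.976975
t=5: π = [0.1429, 0.1637, 0.1670, 0.1901, 0.1459, 0.1905], E[r] = 2.5622, γ^t·E[r] = 0.839570, running G = 9.816545
t=6: π = [0.1429, 0.1637, 0.1670, 0.1901, 0.1459, 0.1905], E[r] = 2.5621, γ^t·E[r] = 0.671640, running G = 10.488185

G = 10.4882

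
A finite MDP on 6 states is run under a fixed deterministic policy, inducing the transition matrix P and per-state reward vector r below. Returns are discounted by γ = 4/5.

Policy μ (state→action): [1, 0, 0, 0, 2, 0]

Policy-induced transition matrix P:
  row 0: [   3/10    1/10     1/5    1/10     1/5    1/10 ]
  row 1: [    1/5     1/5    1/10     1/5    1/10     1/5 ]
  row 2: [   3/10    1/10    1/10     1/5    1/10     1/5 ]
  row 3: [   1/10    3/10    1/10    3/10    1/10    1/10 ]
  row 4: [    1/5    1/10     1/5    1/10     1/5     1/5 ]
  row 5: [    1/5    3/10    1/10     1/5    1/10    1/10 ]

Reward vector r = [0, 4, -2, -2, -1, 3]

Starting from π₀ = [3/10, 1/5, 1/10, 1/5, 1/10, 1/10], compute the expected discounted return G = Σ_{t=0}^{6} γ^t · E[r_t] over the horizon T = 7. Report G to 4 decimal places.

t=0: π = [0.3000, 0.2000, 0.1000, 0.2000, 0.1000, 0.1000], E[r] = 0.4000, γ^t·E[r] = 0.400000, running G = 0.400000
t=1: π = [0.2200, 0.1800, 0.1400, 0.1800, 0.1400, 0.1400], E[r] = 0.3600, γ^t·E[r] = 0.288000, running G = 0.688000
t=2: π = [0.2180, 0.1820, 0.1360, 0.1820, 0.1360, 0.1460], E[r] = 0.3940, γ^t·E[r] = 0.252160, running G = 0.940160
t=3: π = [0.2172, 0.1838, 0.1354, 0.1828, 0.1354, 0.1454], E[r] = 0.3996, γ^t·E[r] = 0.204595, running G = 1.144755
t=4: π = [0.2170, 0.1840, 0.1353, 0.1830, 0.1353, 0.1455], E[r] = 0.4006, γ^t·E[r] = 0.164102, running G = 1.308857
t=5: π = [0.2169, 0.1841, 0.1352, 0.1831, 0.1352, 0.1455], E[r] = 0.4009, γ^t·E[r] = 0.131375, running G = 1.440233
t=6: π = [0.2169, 0.1841, 0.1352, 0.1831, 0.1352, 0.1455], E[r] = 0.4010, γ^t·E[r] = 0.105119, running G = 1.545352

G = 1.5454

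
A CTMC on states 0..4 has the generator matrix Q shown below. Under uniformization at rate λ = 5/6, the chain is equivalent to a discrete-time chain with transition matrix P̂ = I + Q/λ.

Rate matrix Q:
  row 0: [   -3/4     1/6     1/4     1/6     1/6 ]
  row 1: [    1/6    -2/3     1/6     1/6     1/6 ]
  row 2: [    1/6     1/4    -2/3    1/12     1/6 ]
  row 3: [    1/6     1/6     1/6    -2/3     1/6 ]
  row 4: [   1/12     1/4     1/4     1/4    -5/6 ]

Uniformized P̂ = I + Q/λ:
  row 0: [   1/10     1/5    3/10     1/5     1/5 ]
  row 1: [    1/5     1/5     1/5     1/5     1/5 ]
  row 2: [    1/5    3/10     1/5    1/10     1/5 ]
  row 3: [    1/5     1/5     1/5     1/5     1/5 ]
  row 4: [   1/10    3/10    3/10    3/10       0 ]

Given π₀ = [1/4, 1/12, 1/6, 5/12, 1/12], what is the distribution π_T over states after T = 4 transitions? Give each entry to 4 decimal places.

π = [0.1666, 0.2400, 0.2335, 0.1935, 0.1665]

t=0: π = [0.2500, 0.0833, 0.1667, 0.4167, 0.0833]
t=1: π = [0.1667, 0.2250, 0.2333, 0.1917, 0.1833]
t=2: π = [0.1650, 0.2417, 0.2350, 0.1950, 0.1633]
t=3: π = [0.1672, 0.2398, 0.2328, 0.1928, 0.1673]
t=4: π = [0.1666, 0.2400, 0.2335, 0.1935, 0.1665]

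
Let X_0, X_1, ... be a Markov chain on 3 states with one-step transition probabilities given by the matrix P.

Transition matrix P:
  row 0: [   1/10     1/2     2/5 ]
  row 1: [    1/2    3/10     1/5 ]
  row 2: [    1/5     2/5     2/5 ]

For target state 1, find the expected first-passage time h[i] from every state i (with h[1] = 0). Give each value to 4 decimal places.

h = [2.1739, 0.0000, 2.3913]

First-step conditioning: h[1] = 0; for i ≠ 1, h[i] = 1 + Σ_k P[i][k]·h[k].
  h[0] = 1 + 1/10·h[0] + 2/5·h[2]
  h[2] = 1 + 1/5·h[0] + 2/5·h[2]
Solving the 2×2 linear system over states ≠ 1 gives exactly h = [50/23, 0, 55/23] (h[1] = 0 is the target).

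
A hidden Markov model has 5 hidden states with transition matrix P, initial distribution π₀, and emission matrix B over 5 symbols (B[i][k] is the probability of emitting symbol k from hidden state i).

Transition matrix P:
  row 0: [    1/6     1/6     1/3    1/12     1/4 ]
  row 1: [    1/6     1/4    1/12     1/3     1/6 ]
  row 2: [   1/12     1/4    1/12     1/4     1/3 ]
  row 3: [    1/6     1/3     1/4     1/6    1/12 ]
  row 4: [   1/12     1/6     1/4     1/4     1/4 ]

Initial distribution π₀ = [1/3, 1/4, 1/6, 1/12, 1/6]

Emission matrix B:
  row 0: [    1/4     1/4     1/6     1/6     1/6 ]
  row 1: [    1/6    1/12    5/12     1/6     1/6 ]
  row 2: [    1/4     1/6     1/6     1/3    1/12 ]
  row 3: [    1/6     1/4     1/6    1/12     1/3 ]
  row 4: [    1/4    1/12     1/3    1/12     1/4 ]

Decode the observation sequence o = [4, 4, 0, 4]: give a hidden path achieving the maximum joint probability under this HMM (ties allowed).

t=0: δ = [5.556e-02, 4.167e-02, 1.389e-02, 2.778e-02, 4.167e-02]  (obs o_0=4)
t=1: δ = [1.543e-03, 1.736e-03, 1.543e-03, 4.630e-03, 3.472e-03]  ψ = [0, 1, 0, 1, 0]  (obs o_1=4)
t=2: δ = [1.929e-04, 2.572e-04, 2.894e-04, 1.447e-04, 2.170e-04]  ψ = [3, 3, 3, 4, 4]  (obs o_2=0)
t=3: δ = [7.144e-06, 1.206e-05, 5.358e-06, 2.858e-05, 2.411e-05]  ψ = [1, 2, 0, 1, 2]  (obs o_3=4)
backtrack: best end state = 3; path = [1, 3, 1, 3]

path = [1, 3, 1, 3]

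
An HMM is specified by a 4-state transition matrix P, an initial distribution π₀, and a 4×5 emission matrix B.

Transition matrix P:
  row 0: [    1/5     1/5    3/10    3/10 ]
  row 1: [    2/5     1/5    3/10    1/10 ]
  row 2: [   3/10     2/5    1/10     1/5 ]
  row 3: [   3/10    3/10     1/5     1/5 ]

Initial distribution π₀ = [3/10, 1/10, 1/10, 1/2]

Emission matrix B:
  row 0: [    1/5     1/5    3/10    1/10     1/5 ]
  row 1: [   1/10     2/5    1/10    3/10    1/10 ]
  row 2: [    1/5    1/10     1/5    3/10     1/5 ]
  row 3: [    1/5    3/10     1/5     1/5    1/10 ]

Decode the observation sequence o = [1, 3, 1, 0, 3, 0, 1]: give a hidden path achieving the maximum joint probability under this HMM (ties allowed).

t=0: δ = [6.000e-02, 4.000e-02, 1.000e-02, 1.500e-01]  (obs o_0=1)
t=1: δ = [4.500e-03, 1.350e-02, 9.000e-03, 6.000e-03]  ψ = [3, 3, 3, 3]  (obs o_1=3)
t=2: δ = [1.080e-03, 1.440e-03, 4.050e-04, 5.400e-04]  ψ = [1, 2, 1, 2]  (obs o_2=1)
t=3: δ = [1.152e-04, 2.880e-05, 8.640e-05, 6.480e-05]  ψ = [1, 1, 1, 0]  (obs o_3=0)
t=4: δ = [2.592e-06, 1.037e-05, 1.037e-05, 6.912e-06]  ψ = [2, 2, 0, 0]  (obs o_4=3)
t=5: δ = [8.294e-07, 4.147e-07, 6.221e-07, 4.147e-07]  ψ = [1, 2, 1, 2]  (obs o_5=0)
t=6: δ = [3.732e-08, 9.953e-08, 2.488e-08, 7.465e-08]  ψ = [2, 2, 0, 0]  (obs o_6=1)
backtrack: best end state = 1; path = [3, 2, 1, 2, 1, 2, 1]

path = [3, 2, 1, 2, 1, 2, 1]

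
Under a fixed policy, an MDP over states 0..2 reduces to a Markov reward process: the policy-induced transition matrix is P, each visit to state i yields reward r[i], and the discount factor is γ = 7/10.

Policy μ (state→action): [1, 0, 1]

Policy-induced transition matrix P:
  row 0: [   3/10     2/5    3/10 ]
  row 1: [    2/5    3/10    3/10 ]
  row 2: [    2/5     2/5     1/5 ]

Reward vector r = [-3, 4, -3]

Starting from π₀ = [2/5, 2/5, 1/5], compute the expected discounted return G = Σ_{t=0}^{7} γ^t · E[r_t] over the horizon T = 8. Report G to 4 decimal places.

t=0: π = [0.4000, 0.4000, 0.2000], E[r] = -0.2000, γ^t·E[r] = -0.200000, running G = -0.200000
t=1: π = [0.3600, 0.3600, 0.2800], E[r] = -0.4800, γ^t·E[r] = -0.336000, running G = -0.536000
t=2: π = [0.3640, 0.3640, 0.2720], E[r] = -0.4520, γ^t·E[r] = -0.221480, running G = -0.757480
t=3: π = [0.3636, 0.3636, 0.2728], E[r] = -0.4548, γ^t·E[r] = -0.155996, running G = -0.913476
t=4: π = [0.3636, 0.3636, 0.2727], E[r] = -0.4545, γ^t·E[r] = -0.109130, running G = -1.022607
t=5: π = [0.3636, 0.3636, 0.2727], E[r] = -0.4545, γ^t·E[r] = -0.076396, running G = -1.099003
t=6: π = [0.3636, 0.3636, 0.2727], E[r] = -0.4545, γ^t·E[r] = -0.053477, running G = -1.152479
t=7: π = [0.3636, 0.3636, 0.2727], E[r] = -0.4545, γ^t·E[r] = -0.037434, running G = -1.189913

G = -1.1899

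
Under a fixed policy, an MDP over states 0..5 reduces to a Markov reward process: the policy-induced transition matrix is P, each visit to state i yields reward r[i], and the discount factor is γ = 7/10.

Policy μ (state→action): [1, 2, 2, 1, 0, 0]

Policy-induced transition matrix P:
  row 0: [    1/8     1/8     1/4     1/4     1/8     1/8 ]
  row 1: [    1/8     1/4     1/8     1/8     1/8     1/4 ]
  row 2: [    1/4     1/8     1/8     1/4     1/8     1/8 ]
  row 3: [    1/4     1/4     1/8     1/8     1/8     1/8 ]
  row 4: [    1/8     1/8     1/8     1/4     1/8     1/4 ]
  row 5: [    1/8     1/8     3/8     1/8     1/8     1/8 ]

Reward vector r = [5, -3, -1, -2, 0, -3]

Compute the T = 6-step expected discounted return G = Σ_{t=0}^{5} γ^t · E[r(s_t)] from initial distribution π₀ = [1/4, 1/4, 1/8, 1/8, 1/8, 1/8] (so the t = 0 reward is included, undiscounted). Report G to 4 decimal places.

t=0: π = [0.2500, 0.2500, 0.1250, 0.1250, 0.1250, 0.1250], E[r] = -0.2500, γ^t·E[r] = -0.250000, running G = -0.250000
t=1: π = [0.1563, 0.1719, 0.1875, 0.1875, 0.1250, 0.1719], E[r] = -0.8125, γ^t·E[r] = -0.568750, running G = -0.818750
t=2: π = [0.1719, 0.1699, 0.1875, 0.1836, 0.1250, 0.1621], E[r] = -0.6914, γ^t·E[r] = -0.338789, running G = -1.157539
t=3: π = [0.1714, 0.1692, 0.1870, 0.1855, 0.1250, 0.1619], E[r] = -0.6943, γ^t·E[r] = -0.238157, running G = -1.395696
t=4: π = [0.1716, 0.1693, 0.1869, 0.1854, 0.1250, 0.1618], E[r] = -0.6932, γ^t·E[r] = -0.166446, running G = -1.562143
t=5: π = [0.1715, 0.1693, 0.1869, 0.1854, 0.1250, 0.1618], E[r] = -0.6935, γ^t·E[r] = -0.116552, running G = -1.678695

G = -1.6787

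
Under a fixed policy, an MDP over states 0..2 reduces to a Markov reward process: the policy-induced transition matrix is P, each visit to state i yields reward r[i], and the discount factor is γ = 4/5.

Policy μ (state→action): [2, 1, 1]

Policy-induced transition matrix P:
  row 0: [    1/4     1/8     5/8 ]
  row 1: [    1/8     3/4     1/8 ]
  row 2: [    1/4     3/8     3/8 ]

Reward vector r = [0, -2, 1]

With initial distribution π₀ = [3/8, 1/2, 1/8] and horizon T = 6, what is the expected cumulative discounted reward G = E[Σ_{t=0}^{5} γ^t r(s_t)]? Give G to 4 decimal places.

G = -2.7323

t=0: π = [0.3750, 0.5000, 0.1250], E[r] = -0.8750, γ^t·E[r] = -0.875000, running G = -0.875000
t=1: π = [0.1875, 0.4688, 0.3438], E[r] = -0.5938, γ^t·E[r] = -0.475000, running G = -1.350000
t=2: π = [0.1914, 0.5039, 0.3047], E[r] = -0.7031, γ^t·E[r] = -0.450000, running G = -1.800000
t=3: π = [0.1870, 0.5161, 0.2969], E[r] = -0.7354, γ^t·E[r] = -0.376500, running G = -2.176500
t=4: π = [0.1855, 0.5218, 0.2927], E[r] = -0.7509, γ^t·E[r] = -0.307550, running G = -2.484050
t=5: π = [0.1848, 0.5243, 0.2909], E[r] = -0.7577, γ^t·E[r] = -0.248275, running G = -2.732325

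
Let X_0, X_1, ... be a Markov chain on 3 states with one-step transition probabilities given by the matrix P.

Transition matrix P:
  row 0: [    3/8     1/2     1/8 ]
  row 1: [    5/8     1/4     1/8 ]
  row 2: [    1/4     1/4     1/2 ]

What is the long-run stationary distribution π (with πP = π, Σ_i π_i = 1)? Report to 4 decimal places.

π = [0.4400, 0.3600, 0.2000]

Balance equations π_j = Σ_i π_i·P[i][j]:
  π_0 = 3/8·π_0 + 5/8·π_1 + 1/4·π_2
  π_1 = 1/2·π_0 + 1/4·π_1 + 1/4·π_2
  normalize: π_0 + π_1 + π_2 = 1
Solving the linear system gives exactly π = [11/25, 9/25, 1/5].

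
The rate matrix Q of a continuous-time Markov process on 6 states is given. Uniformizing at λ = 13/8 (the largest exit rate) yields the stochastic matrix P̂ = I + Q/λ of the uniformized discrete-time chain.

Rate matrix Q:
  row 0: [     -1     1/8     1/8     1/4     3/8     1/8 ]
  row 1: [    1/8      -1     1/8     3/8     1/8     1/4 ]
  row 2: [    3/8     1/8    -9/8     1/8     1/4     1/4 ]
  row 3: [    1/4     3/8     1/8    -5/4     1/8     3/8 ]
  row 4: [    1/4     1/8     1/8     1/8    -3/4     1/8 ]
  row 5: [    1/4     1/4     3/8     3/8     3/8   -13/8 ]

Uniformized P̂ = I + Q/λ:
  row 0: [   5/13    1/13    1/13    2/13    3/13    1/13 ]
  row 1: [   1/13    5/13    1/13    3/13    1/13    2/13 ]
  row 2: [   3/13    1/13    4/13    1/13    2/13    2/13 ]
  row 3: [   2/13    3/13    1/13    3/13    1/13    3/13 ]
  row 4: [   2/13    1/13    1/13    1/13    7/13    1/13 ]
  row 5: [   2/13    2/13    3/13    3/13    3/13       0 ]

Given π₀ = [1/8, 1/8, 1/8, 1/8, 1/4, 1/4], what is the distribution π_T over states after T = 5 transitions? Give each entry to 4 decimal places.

π = [0.1965, 0.1588, 0.1229, 0.1583, 0.2494, 0.1141]

t=0: π = [0.1250, 0.1250, 0.1250, 0.1250, 0.2500, 0.2500]
t=1: π = [0.1827, 0.1538, 0.1442, 0.1635, 0.2596, 0.0962]
t=2: π = [0.1953, 0.1568, 0.1250, 0.1546, 0.2507, 0.1176]
t=3: π = [0.1965, 0.1580, 0.1239, 0.1579, 0.2504, 0.1133]
t=4: π = [0.1966, 0.1586, 0.1229, 0.1581, 0.2497, 0.1142]
t=5: π = [0.1965, 0.1588, 0.1229, 0.1583, 0.2494, 0.1141]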